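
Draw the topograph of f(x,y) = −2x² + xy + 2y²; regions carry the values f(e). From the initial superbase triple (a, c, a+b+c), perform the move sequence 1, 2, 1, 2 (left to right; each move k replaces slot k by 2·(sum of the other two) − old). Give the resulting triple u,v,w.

start (-2,2,1) = (f(1,0),f(0,1),f(1,1))
replace slot 1: 2·(2+1) − (-2) = 8 → (8,2,1)
replace slot 2: 2·(8+1) − 2 = 16 → (8,16,1)
replace slot 1: 2·(16+1) − 8 = 26 → (26,16,1)
replace slot 2: 2·(26+1) − 16 = 38 → (26,38,1)

26,38,1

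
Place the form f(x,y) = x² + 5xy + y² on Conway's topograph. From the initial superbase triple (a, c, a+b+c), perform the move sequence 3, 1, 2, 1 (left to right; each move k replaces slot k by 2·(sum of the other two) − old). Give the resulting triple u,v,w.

start (1,1,7) = (f(1,0),f(0,1),f(1,1))
replace slot 3: 2·(1+1) − 7 = -3 → (1,1,-3)
replace slot 1: 2·(1+(-3)) − 1 = -5 → (-5,1,-3)
replace slot 2: 2·((-5)+(-3)) − 1 = -17 → (-5,-17,-3)
replace slot 1: 2·((-17)+(-3)) − (-5) = -35 → (-35,-17,-3)

-35,-17,-3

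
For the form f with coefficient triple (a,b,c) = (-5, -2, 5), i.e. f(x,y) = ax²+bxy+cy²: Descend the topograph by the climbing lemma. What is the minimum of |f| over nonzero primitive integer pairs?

descent: ρ → (5,2,-5)  [lands on river]
river: ρ → (-5,8,2)
river: ρ → (2,8,-5)
river: ρ → (-5,2,5)
river: ρ → (5,8,-2)
river: ρ → (-2,8,5)
closes: descent 1, river 6
min |a| on river = 2

2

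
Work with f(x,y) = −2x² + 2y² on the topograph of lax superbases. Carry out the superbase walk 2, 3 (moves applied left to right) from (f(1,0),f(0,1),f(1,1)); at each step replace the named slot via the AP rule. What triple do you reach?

start (-2,2,0) = (f(1,0),f(0,1),f(1,1))
replace slot 2: 2·((-2)+0) − 2 = -6 → (-2,-6,0)
replace slot 3: 2·((-2)+(-6)) − 0 = -16 → (-2,-6,-16)

-2,-6,-16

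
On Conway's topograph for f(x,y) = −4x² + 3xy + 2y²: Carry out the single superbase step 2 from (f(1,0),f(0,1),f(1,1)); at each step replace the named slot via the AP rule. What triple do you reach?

start (-4,2,1) = (f(1,0),f(0,1),f(1,1))
replace slot 2: 2·((-4)+1) − 2 = -8 → (-4,-8,1)

-4,-8,1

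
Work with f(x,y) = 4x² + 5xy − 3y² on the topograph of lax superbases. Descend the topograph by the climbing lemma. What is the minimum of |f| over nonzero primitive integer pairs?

river: ρ → (-3,7,2)
river: ρ → (2,5,-6)
river: ρ → (-6,7,1)
river: ρ → (1,7,-6)
river: ρ → (-6,5,2)
river: ρ → (2,7,-3)
river: ρ → (-3,5,4)
river: ρ → (4,3,-4)
river: ρ → (-4,5,3)
river: ρ → (3,7,-2)
river: ρ → (-2,5,6)
river: ρ → (6,7,-1)
river: ρ → (-1,7,6)
river: ρ → (6,5,-2)
river: ρ → (-2,7,3)
river: ρ → (3,5,-4)
river: ρ → (-4,3,4)
river: ρ → (4,5,-3)
closes: descent 0, river 18
min |a| on river = 1

1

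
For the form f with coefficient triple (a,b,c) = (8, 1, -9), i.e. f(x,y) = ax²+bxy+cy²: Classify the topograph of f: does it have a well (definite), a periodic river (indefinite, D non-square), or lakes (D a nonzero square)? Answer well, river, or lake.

D = b²−4ac = 1² − 4·8·(-9) = 289
D = 17² is a perfect square ⇒ form factors over ℤ ⇒ lakes

lake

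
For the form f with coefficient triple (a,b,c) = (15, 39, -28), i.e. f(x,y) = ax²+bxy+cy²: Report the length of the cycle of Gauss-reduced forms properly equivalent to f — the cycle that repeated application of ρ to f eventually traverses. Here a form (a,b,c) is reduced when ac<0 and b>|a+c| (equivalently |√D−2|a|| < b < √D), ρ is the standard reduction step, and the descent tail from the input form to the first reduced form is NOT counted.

D = 3201, ⌊√D⌋ = 56
river: ρ → (-28,17,26)
river: ρ → (26,35,-19)
river: ρ → (-19,41,20)
river: ρ → (20,39,-21)
river: ρ → (-21,45,14)
river: ρ → (14,39,-30)
river: ρ → (-30,21,23)
river: ρ → (23,25,-28)
river: ρ → (-28,31,20)
river: ρ → (20,49,-10)
river: ρ → (-10,51,15)
river: ρ → (15,39,-28)
ρ-cycle length = 12 (tail of 0 descent steps not counted)

12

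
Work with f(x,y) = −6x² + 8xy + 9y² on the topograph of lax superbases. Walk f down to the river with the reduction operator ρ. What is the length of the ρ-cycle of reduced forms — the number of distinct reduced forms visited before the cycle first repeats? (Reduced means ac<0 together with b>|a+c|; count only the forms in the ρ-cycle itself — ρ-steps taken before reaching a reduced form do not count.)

D = 280, ⌊√D⌋ = 16
river: ρ → (9,10,-5)
river: ρ → (-5,10,9)
river: ρ → (9,8,-6)
river: ρ → (-6,16,1)
river: ρ → (1,16,-6)
river: ρ → (-6,8,9)
ρ-cycle length = 6 (tail of 0 descent steps not counted)

6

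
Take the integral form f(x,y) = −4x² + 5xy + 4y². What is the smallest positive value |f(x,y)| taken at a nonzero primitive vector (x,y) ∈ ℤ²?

river: ρ → (4,3,-5)
river: ρ → (-5,7,2)
river: ρ → (2,9,-1)
river: ρ → (-1,9,2)
river: ρ → (2,7,-5)
river: ρ → (-5,3,4)
river: ρ → (4,5,-4)
river: ρ → (-4,3,5)
river: ρ → (5,7,-2)
river: ρ → (-2,9,1)
river: ρ → (1,9,-2)
river: ρ → (-2,7,5)
river: ρ → (5,3,-4)
river: ρ → (-4,5,4)
closes: descent 0, river 14
min |a| on river = 1

1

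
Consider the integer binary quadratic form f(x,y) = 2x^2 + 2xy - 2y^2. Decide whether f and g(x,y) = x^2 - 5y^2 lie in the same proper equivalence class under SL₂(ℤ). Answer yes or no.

D₁ = 20, D₂ = 20
river cycle of f (length 2): (-2, 2, 2), (2, 2, -2)
river cycle of g (length 2): (1, 4, -1), (-1, 4, 1)
cycles differ ⇒ inequivalent

no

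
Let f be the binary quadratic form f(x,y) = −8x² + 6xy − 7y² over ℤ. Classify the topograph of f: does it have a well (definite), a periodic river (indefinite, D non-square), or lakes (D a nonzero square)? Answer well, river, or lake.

D = b²−4ac = 6² − 4·(-8)·(-7) = -188
D < 0 ⇒ definite ⇒ every region one sign ⇒ single well

well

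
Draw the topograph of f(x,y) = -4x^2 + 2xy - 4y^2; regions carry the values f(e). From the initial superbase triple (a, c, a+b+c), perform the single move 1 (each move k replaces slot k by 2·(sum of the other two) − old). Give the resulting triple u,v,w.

start (-4,-4,-6) = (f(1,0),f(0,1),f(1,1))
replace slot 1: 2·((-4)+(-6)) − (-4) = -16 → (-16,-4,-6)

-16,-4,-6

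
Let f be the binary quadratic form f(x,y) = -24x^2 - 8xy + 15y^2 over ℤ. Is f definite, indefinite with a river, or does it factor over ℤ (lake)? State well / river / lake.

D = b²−4ac = (-8)² − 4·(-24)·15 = 1504
D > 0 non-square ⇒ indefinite ⇒ periodic river

river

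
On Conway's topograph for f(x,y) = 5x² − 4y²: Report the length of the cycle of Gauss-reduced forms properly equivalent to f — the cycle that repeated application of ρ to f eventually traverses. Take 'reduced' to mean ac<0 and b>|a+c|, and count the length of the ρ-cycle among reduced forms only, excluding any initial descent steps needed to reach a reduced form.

D = 80, ⌊√D⌋ = 8
descent: ρ → (-4,8,1)  [lands on river]
river: ρ → (1,8,-4)
ρ-cycle length = 2 (tail of 1 descent step not counted)

2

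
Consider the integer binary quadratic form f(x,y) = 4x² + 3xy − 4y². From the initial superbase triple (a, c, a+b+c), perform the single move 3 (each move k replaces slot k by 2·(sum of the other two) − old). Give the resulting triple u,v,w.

start (4,-4,3) = (f(1,0),f(0,1),f(1,1))
replace slot 3: 2·(4+(-4)) − 3 = -3 → (4,-4,-3)

4,-4,-3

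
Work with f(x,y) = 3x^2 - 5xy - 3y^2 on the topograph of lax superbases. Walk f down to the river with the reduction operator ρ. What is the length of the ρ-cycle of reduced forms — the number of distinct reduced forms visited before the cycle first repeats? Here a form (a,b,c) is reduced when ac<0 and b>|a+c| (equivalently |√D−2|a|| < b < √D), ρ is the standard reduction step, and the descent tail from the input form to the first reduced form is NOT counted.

D = 61, ⌊√D⌋ = 7
descent: ρ → (-3,5,3)  [lands on river]
river: ρ → (3,7,-1)
river: ρ → (-1,7,3)
river: ρ → (3,5,-3)
river: ρ → (-3,7,1)
river: ρ → (1,7,-3)
ρ-cycle length = 6 (tail of 1 descent step not counted)

6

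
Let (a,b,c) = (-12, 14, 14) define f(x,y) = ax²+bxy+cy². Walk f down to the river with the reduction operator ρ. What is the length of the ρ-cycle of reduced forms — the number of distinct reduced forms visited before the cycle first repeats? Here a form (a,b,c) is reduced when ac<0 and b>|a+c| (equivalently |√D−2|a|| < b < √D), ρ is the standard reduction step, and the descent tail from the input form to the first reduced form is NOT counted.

D = 868, ⌊√D⌋ = 29
river: ρ → (14,14,-12)
river: ρ → (-12,10,16)
river: ρ → (16,22,-6)
river: ρ → (-6,26,8)
river: ρ → (8,22,-12)
river: ρ → (-12,26,4)
river: ρ → (4,22,-24)
river: ρ → (-24,26,2)
river: ρ → (2,26,-24)
river: ρ → (-24,22,4)
river: ρ → (4,26,-12)
river: ρ → (-12,22,8)
river: ρ → (8,26,-6)
river: ρ → (-6,22,16)
river: ρ → (16,10,-12)
river: ρ → (-12,14,14)
ρ-cycle length = 16 (tail of 0 descent steps not counted)

16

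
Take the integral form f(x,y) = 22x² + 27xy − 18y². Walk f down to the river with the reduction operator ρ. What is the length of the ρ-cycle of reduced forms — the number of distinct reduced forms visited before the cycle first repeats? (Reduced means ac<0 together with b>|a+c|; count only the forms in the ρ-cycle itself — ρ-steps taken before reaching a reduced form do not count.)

D = 2313, ⌊√D⌋ = 48
river: ρ → (-18,45,4)
river: ρ → (4,43,-29)
river: ρ → (-29,15,18)
river: ρ → (18,21,-26)
river: ρ → (-26,31,13)
river: ρ → (13,47,-2)
river: ρ → (-2,45,36)
river: ρ → (36,27,-11)
river: ρ → (-11,39,18)
river: ρ → (18,33,-17)
river: ρ → (-17,35,16)
river: ρ → (16,29,-23)
river: ρ → (-23,17,22)
river: ρ → (22,27,-18)
ρ-cycle length = 14 (tail of 0 descent steps not counted)

14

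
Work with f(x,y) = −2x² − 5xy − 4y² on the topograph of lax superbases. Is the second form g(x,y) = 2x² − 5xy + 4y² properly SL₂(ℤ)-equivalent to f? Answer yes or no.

D₁ = -7, D₂ = -7
f is negative-definite; reduce −f:
−f: translate: b→1 (≡5 mod 4), so (2,5,4)→(2,1,1)
−f: flip: (2,1,1)→(1,-1,2)
−f: translate: b→1 (≡-1 mod 2), so (1,-1,2)→(1,1,2)
−f: reduced (well bottom): (1,1,2) with a≤c, −a<b≤a
flip sign back: reduced form of f is (-1,-1,-2)
g: translate: b→-1 (≡-5 mod 4), so (2,-5,4)→(2,-1,1)
g: flip: (2,-1,1)→(1,1,2)
g: reduced (well bottom): (1,1,2) with a≤c, −a<b≤a
reduced forms (-1, -1, -2) vs (1, 1, 2) ⇒ inequivalent

no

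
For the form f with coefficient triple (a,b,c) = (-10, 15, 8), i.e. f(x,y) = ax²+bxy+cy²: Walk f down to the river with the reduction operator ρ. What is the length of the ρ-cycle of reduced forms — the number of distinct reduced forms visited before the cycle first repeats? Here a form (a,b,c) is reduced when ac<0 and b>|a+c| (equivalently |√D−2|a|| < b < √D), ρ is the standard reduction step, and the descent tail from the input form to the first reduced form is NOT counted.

D = 545, ⌊√D⌋ = 23
river: ρ → (8,17,-8)
river: ρ → (-8,15,10)
river: ρ → (10,5,-13)
river: ρ → (-13,21,2)
river: ρ → (2,23,-2)
river: ρ → (-2,21,13)
river: ρ → (13,5,-10)
river: ρ → (-10,15,8)
ρ-cycle length = 8 (tail of 0 descent steps not counted)

8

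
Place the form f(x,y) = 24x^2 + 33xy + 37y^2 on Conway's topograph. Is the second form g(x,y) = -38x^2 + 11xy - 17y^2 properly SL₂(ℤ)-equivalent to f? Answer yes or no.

D₁ = -2463, D₂ = -2463
f: translate: b→-15 (≡33 mod 48), so (24,33,37)→(24,-15,28)
f: reduced (well bottom): (24,-15,28) with a≤c, −a<b≤a
g is negative-definite; reduce −g:
−g: flip: (38,-11,17)→(17,11,38)
−g: reduced (well bottom): (17,11,38) with a≤c, −a<b≤a
flip sign back: reduced form of g is (-17,-11,-38)
reduced forms (24, -15, 28) vs (-17, -11, -38) ⇒ inequivalent

no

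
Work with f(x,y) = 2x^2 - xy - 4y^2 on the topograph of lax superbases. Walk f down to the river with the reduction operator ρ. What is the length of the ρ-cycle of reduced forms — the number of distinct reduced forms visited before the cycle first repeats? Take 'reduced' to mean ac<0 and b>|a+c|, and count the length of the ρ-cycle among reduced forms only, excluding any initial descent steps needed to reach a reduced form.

D = 33, ⌊√D⌋ = 5
descent: ρ → (-4,1,2)
descent: ρ → (2,3,-3)  [lands on river]
river: ρ → (-3,3,2)
river: ρ → (2,5,-1)
river: ρ → (-1,5,2)
ρ-cycle length = 4 (tail of 2 descent steps not counted)

4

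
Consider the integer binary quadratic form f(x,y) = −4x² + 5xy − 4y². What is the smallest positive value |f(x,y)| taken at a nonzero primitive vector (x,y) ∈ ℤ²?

translate: b→3 (≡-5 mod 8), so (4,-5,4)→(4,3,3)
flip: (4,3,3)→(3,-3,4)
translate: b→3 (≡-3 mod 6), so (3,-3,4)→(3,3,4)
reduced (well bottom): (3,3,4) with a≤c, −a<b≤a
well minimum |f| = |-3| = 3 (negative-definite)

3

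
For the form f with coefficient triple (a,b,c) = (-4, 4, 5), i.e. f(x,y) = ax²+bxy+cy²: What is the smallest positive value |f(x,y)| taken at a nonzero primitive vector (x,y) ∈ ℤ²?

river: ρ → (5,6,-3)
river: ρ → (-3,6,5)
river: ρ → (5,4,-4)
river: ρ → (-4,4,5)
closes: descent 0, river 4
min |a| on river = 3

3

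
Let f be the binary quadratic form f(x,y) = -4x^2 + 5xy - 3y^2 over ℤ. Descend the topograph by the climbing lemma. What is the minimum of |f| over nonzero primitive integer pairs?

translate: b→3 (≡-5 mod 8), so (4,-5,3)→(4,3,2)
flip: (4,3,2)→(2,-3,4)
translate: b→1 (≡-3 mod 4), so (2,-3,4)→(2,1,3)
reduced (well bottom): (2,1,3) with a≤c, −a<b≤a
well minimum |f| = |-2| = 2 (negative-definite)

2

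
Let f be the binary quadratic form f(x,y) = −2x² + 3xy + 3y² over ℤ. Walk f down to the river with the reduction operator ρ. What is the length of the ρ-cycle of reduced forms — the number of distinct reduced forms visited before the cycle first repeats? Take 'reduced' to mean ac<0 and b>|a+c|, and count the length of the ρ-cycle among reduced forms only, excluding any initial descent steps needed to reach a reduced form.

D = 33, ⌊√D⌋ = 5
river: ρ → (3,3,-2)
river: ρ → (-2,5,1)
river: ρ → (1,5,-2)
river: ρ → (-2,3,3)
ρ-cycle length = 4 (tail of 0 descent steps not counted)

4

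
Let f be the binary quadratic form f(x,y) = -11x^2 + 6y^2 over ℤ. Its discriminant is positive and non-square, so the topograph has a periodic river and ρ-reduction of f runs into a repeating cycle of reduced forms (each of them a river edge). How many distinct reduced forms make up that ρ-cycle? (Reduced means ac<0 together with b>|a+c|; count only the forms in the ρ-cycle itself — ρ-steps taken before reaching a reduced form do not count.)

D = 264, ⌊√D⌋ = 16
descent: ρ → (6,12,-5)  [lands on river]
river: ρ → (-5,8,10)
river: ρ → (10,12,-3)
river: ρ → (-3,12,10)
river: ρ → (10,8,-5)
river: ρ → (-5,12,6)
ρ-cycle length = 6 (tail of 1 descent step not counted)

6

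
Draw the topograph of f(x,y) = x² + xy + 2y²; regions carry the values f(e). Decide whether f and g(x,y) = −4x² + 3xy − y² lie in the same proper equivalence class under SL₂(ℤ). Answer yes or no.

D₁ = -7, D₂ = -7
f: reduced (well bottom): (1,1,2) with a≤c, −a<b≤a
g is negative-definite; reduce −g:
−g: flip: (4,-3,1)→(1,3,4)
−g: translate: b→1 (≡3 mod 2), so (1,3,4)→(1,1,2)
−g: reduced (well bottom): (1,1,2) with a≤c, −a<b≤a
flip sign back: reduced form of g is (-1,-1,-2)
reduced forms (1, 1, 2) vs (-1, -1, -2) ⇒ inequivalent

no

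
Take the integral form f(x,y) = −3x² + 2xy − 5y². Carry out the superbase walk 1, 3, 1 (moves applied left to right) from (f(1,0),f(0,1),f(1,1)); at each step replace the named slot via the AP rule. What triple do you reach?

start (-3,-5,-6) = (f(1,0),f(0,1),f(1,1))
replace slot 1: 2·((-5)+(-6)) − (-3) = -19 → (-19,-5,-6)
replace slot 3: 2·((-19)+(-5)) − (-6) = -42 → (-19,-5,-42)
replace slot 1: 2·((-5)+(-42)) − (-19) = -75 → (-75,-5,-42)

-75,-5,-42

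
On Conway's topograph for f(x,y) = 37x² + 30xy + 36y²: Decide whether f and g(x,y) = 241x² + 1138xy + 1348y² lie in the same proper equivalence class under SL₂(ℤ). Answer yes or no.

D₁ = -4428, D₂ = -4428
f: flip: (37,30,36)→(36,-30,37)
f: reduced (well bottom): (36,-30,37) with a≤c, −a<b≤a
g: translate: b→174 (≡1138 mod 482), so (241,1138,1348)→(241,174,36)
g: flip: (241,174,36)→(36,-174,241)
g: translate: b→-30 (≡-174 mod 72), so (36,-174,241)→(36,-30,37)
g: reduced (well bottom): (36,-30,37) with a≤c, −a<b≤a
reduced forms (36, -30, 37) vs (36, -30, 37) ⇒ equivalent

yes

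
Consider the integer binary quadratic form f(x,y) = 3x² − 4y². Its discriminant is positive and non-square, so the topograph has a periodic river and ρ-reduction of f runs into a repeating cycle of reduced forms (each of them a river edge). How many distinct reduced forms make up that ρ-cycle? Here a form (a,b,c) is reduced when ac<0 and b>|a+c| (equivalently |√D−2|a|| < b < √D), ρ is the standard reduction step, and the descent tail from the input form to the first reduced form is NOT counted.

D = 48, ⌊√D⌋ = 6
descent: ρ → (-4,0,3)
descent: ρ → (3,6,-1)  [lands on river]
river: ρ → (-1,6,3)
ρ-cycle length = 2 (tail of 2 descent steps not counted)

2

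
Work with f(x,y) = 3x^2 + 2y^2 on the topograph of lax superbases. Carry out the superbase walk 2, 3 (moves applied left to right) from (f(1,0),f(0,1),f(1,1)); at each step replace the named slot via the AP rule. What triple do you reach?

start (3,2,5) = (f(1,0),f(0,1),f(1,1))
replace slot 2: 2·(3+5) − 2 = 14 → (3,14,5)
replace slot 3: 2·(3+14) − 5 = 29 → (3,14,29)

3,14,29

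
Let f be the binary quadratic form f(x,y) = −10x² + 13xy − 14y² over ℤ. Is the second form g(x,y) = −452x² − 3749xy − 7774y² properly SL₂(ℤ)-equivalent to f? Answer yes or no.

D₁ = -391, D₂ = -391
f is negative-definite; reduce −f:
−f: translate: b→7 (≡-13 mod 20), so (10,-13,14)→(10,7,11)
−f: reduced (well bottom): (10,7,11) with a≤c, −a<b≤a
flip sign back: reduced form of f is (-10,-7,-11)
g is negative-definite; reduce −g:
−g: translate: b→133 (≡3749 mod 904), so (452,3749,7774)→(452,133,10)
−g: flip: (452,133,10)→(10,-133,452)
−g: translate: b→7 (≡-133 mod 20), so (10,-133,452)→(10,7,11)
−g: reduced (well bottom): (10,7,11) with a≤c, −a<b≤a
flip sign back: reduced form of g is (-10,-7,-11)
reduced forms (-10, -7, -11) vs (-10, -7, -11) ⇒ equivalent

yes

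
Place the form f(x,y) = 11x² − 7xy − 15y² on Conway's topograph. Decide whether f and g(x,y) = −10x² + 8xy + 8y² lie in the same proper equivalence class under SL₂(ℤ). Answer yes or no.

D₁ = 709, D₂ = 384
discriminants differ ⇒ not SL₂(ℤ)-equivalent

no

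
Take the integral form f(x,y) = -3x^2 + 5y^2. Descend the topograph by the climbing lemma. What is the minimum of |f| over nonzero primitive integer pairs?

descent: ρ → (5,0,-3)
descent: ρ → (-3,6,2)  [lands on river]
river: ρ → (2,6,-3)
closes: descent 2, river 2
min |a| on river = 2

2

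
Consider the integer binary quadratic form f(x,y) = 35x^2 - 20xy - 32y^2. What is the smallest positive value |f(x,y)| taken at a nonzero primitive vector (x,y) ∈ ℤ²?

descent: ρ → (-32,20,35)  [lands on river]
river: ρ → (35,50,-17)
river: ρ → (-17,52,32)
river: ρ → (32,12,-37)
river: ρ → (-37,62,7)
river: ρ → (7,64,-28)
river: ρ → (-28,48,23)
river: ρ → (23,44,-32)
closes: descent 1, river 8
min |a| on river = 7

7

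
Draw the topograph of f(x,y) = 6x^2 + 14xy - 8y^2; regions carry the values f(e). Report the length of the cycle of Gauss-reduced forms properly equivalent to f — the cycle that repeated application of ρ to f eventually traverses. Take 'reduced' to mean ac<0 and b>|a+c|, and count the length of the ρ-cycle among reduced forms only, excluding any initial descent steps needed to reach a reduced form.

D = 388, ⌊√D⌋ = 19
river: ρ → (-8,18,2)
river: ρ → (2,18,-8)
river: ρ → (-8,14,6)
river: ρ → (6,10,-12)
river: ρ → (-12,14,4)
river: ρ → (4,18,-4)
river: ρ → (-4,14,12)
river: ρ → (12,10,-6)
river: ρ → (-6,14,8)
river: ρ → (8,18,-2)
river: ρ → (-2,18,8)
river: ρ → (8,14,-6)
river: ρ → (-6,10,12)
river: ρ → (12,14,-4)
river: ρ → (-4,18,4)
river: ρ → (4,14,-12)
river: ρ → (-12,10,6)
river: ρ → (6,14,-8)
ρ-cycle length = 18 (tail of 0 descent steps not counted)

18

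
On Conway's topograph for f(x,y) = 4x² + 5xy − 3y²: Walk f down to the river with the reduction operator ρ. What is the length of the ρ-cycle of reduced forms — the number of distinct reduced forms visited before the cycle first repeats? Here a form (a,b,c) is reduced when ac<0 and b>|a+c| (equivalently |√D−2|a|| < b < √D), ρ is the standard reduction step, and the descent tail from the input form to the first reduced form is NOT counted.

D = 73, ⌊√D⌋ = 8
river: ρ → (-3,7,2)
river: ρ → (2,5,-6)
river: ρ → (-6,7,1)
river: ρ → (1,7,-6)
river: ρ → (-6,5,2)
river: ρ → (2,7,-3)
river: ρ → (-3,5,4)
river: ρ → (4,3,-4)
river: ρ → (-4,5,3)
river: ρ → (3,7,-2)
river: ρ → (-2,5,6)
river: ρ → (6,7,-1)
river: ρ → (-1,7,6)
river: ρ → (6,5,-2)
river: ρ → (-2,7,3)
river: ρ → (3,5,-4)
river: ρ → (-4,3,4)
river: ρ → (4,5,-3)
ρ-cycle length = 18 (tail of 0 descent steps not counted)

18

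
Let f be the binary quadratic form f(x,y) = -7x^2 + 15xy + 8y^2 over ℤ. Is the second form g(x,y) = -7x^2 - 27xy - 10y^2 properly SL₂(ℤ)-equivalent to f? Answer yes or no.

D₁ = 449, D₂ = 449
river cycle of f (length 38): (8, 17, -5), (-5, 13, 14), (14, 15, -4), (-4, 17, 10), (10, 3, -11), (-11, 19, 2), (2, 21, -1), (-1, 21, 2), (2, 19, -11), (-11, 3, 10), … (28 more)
river cycle of g (length 38): (-10, 7, 10), (10, 13, -7), (-7, 15, 8), (8, 17, -5), (-5, 13, 14), (14, 15, -4), (-4, 17, 10), (10, 3, -11), (-11, 19, 2), (2, 21, -1), … (28 more)
cycles coincide ⇒ equivalent

yes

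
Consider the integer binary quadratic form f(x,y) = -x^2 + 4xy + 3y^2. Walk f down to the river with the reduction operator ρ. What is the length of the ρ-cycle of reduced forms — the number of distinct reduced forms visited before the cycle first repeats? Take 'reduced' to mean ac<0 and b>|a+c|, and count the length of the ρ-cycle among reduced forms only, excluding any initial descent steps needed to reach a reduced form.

D = 28, ⌊√D⌋ = 5
river: ρ → (3,2,-2)
river: ρ → (-2,2,3)
river: ρ → (3,4,-1)
river: ρ → (-1,4,3)
ρ-cycle length = 4 (tail of 0 descent steps not counted)

4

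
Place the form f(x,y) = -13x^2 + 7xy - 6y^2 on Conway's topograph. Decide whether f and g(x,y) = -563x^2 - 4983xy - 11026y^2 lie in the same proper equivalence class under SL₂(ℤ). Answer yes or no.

D₁ = -263, D₂ = -263
f is negative-definite; reduce −f:
−f: flip: (13,-7,6)→(6,7,13)
−f: translate: b→-5 (≡7 mod 12), so (6,7,13)→(6,-5,12)
−f: reduced (well bottom): (6,-5,12) with a≤c, −a<b≤a
flip sign back: reduced form of f is (-6,5,-12)
g is negative-definite; reduce −g:
−g: translate: b→479 (≡4983 mod 1126), so (563,4983,11026)→(563,479,102)
−g: flip: (563,479,102)→(102,-479,563)
−g: translate: b→-71 (≡-479 mod 204), so (102,-479,563)→(102,-71,13)
−g: flip: (102,-71,13)→(13,71,102)
−g: translate: b→-7 (≡71 mod 26), so (13,71,102)→(13,-7,6)
−g: flip: (13,-7,6)→(6,7,13)
−g: translate: b→-5 (≡7 mod 12), so (6,7,13)→(6,-5,12)
−g: reduced (well bottom): (6,-5,12) with a≤c, −a<b≤a
flip sign back: reduced form of g is (-6,5,-12)
reduced forms (-6, 5, -12) vs (-6, 5, -12) ⇒ equivalent

yes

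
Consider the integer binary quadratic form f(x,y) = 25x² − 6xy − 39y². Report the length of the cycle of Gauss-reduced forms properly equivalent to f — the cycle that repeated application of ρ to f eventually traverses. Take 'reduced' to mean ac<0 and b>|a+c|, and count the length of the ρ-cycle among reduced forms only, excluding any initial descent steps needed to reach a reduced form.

D = 3936, ⌊√D⌋ = 62
descent: ρ → (-39,6,25)
descent: ρ → (25,44,-20)  [lands on river]
river: ρ → (-20,36,33)
river: ρ → (33,30,-23)
river: ρ → (-23,62,1)
river: ρ → (1,62,-23)
river: ρ → (-23,30,33)
river: ρ → (33,36,-20)
river: ρ → (-20,44,25)
river: ρ → (25,56,-8)
river: ρ → (-8,56,25)
ρ-cycle length = 10 (tail of 2 descent steps not counted)

10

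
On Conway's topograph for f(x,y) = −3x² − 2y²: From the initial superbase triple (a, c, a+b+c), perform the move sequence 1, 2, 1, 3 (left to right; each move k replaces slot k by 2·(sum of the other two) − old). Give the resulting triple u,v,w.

start (-3,-2,-5) = (f(1,0),f(0,1),f(1,1))
replace slot 1: 2·((-2)+(-5)) − (-3) = -11 → (-11,-2,-5)
replace slot 2: 2·((-11)+(-5)) − (-2) = -30 → (-11,-30,-5)
replace slot 1: 2·((-30)+(-5)) − (-11) = -59 → (-59,-30,-5)
replace slot 3: 2·((-59)+(-30)) − (-5) = -173 → (-59,-30,-173)

-59,-30,-173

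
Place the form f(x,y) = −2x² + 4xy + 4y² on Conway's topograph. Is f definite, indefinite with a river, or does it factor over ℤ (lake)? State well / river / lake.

D = b²−4ac = 4² − 4·(-2)·4 = 48
D > 0 non-square ⇒ indefinite ⇒ periodic river

river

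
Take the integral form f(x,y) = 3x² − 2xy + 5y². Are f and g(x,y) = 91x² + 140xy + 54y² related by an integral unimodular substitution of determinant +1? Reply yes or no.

D₁ = -56, D₂ = -56
f: reduced (well bottom): (3,-2,5) with a≤c, −a<b≤a
g: translate: b→-42 (≡140 mod 182), so (91,140,54)→(91,-42,5)
g: flip: (91,-42,5)→(5,42,91)
g: translate: b→2 (≡42 mod 10), so (5,42,91)→(5,2,3)
g: flip: (5,2,3)→(3,-2,5)
g: reduced (well bottom): (3,-2,5) with a≤c, −a<b≤a
reduced forms (3, -2, 5) vs (3, -2, 5) ⇒ equivalent

yes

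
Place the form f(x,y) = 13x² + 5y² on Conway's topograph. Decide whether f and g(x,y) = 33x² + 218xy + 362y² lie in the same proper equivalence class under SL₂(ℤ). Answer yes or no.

D₁ = -260, D₂ = -260
f: flip: (13,0,5)→(5,0,13)
f: reduced (well bottom): (5,0,13) with a≤c, −a<b≤a
g: translate: b→20 (≡218 mod 66), so (33,218,362)→(33,20,5)
g: flip: (33,20,5)→(5,-20,33)
g: translate: b→0 (≡-20 mod 10), so (5,-20,33)→(5,0,13)
g: reduced (well bottom): (5,0,13) with a≤c, −a<b≤a
reduced forms (5, 0, 13) vs (5, 0, 13) ⇒ equivalent

yes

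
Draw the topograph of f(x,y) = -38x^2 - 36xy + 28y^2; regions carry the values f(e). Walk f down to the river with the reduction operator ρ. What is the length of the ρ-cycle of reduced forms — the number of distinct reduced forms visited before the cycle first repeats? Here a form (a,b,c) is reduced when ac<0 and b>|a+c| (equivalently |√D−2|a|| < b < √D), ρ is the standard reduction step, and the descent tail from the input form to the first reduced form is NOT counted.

D = 5552, ⌊√D⌋ = 74
descent: ρ → (28,36,-38)  [lands on river]
river: ρ → (-38,40,26)
river: ρ → (26,64,-14)
river: ρ → (-14,48,58)
river: ρ → (58,68,-4)
river: ρ → (-4,68,58)
river: ρ → (58,48,-14)
river: ρ → (-14,64,26)
river: ρ → (26,40,-38)
river: ρ → (-38,36,28)
river: ρ → (28,20,-46)
river: ρ → (-46,72,2)
river: ρ → (2,72,-46)
river: ρ → (-46,20,28)
ρ-cycle length = 14 (tail of 1 descent step not counted)

14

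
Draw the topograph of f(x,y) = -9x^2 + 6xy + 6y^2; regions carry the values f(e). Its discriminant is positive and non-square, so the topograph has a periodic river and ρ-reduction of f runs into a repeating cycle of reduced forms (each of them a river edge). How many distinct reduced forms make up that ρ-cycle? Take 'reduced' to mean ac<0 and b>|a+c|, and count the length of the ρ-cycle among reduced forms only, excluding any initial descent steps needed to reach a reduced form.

D = 252, ⌊√D⌋ = 15
river: ρ → (6,6,-9)
river: ρ → (-9,12,3)
river: ρ → (3,12,-9)
river: ρ → (-9,6,6)
ρ-cycle length = 4 (tail of 0 descent steps not counted)

4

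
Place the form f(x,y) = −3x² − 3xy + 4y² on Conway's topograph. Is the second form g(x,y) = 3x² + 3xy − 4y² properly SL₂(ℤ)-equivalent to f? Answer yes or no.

D₁ = 57, D₂ = 57
river cycle of f (length 6): (4, 3, -3), (-3, 3, 4), (4, 5, -2), (-2, 7, 1), (1, 7, -2), (-2, 5, 4)
river cycle of g (length 6): (-4, 5, 2), (2, 7, -1), (-1, 7, 2), (2, 5, -4), (-4, 3, 3), (3, 3, -4)
cycles differ ⇒ inequivalent

no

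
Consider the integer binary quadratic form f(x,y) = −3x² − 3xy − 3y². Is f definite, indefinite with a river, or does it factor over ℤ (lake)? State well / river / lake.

D = b²−4ac = (-3)² − 4·(-3)·(-3) = -27
D < 0 ⇒ definite ⇒ every region one sign ⇒ single well

well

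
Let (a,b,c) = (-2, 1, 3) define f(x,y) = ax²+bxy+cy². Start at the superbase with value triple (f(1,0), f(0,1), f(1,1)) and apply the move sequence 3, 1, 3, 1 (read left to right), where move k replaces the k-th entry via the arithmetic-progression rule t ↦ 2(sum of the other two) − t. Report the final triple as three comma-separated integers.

start (-2,3,2) = (f(1,0),f(0,1),f(1,1))
replace slot 3: 2·((-2)+3) − 2 = 0 → (-2,3,0)
replace slot 1: 2·(3+0) − (-2) = 8 → (8,3,0)
replace slot 3: 2·(8+3) − 0 = 22 → (8,3,22)
replace slot 1: 2·(3+22) − 8 = 42 → (42,3,22)

42,3,22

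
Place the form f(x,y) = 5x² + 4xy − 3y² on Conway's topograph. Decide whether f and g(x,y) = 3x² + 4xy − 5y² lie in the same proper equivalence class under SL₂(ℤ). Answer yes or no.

D₁ = 76, D₂ = 76
river cycle of f (length 6): (-3, 8, 1), (1, 8, -3), (-3, 4, 5), (5, 6, -2), (-2, 6, 5), (5, 4, -3)
river cycle of g (length 6): (-5, 6, 2), (2, 6, -5), (-5, 4, 3), (3, 8, -1), (-1, 8, 3), (3, 4, -5)
cycles differ ⇒ inequivalent

no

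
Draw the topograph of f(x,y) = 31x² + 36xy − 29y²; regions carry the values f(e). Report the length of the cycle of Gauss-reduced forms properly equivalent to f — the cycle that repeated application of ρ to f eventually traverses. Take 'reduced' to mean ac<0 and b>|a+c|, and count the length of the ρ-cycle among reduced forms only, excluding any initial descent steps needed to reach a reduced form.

D = 4892, ⌊√D⌋ = 69
river: ρ → (-29,22,38)
river: ρ → (38,54,-13)
river: ρ → (-13,50,46)
river: ρ → (46,42,-17)
river: ρ → (-17,60,19)
river: ρ → (19,54,-26)
river: ρ → (-26,50,23)
river: ρ → (23,42,-34)
river: ρ → (-34,26,31)
river: ρ → (31,36,-29)
ρ-cycle length = 10 (tail of 0 descent steps not counted)

10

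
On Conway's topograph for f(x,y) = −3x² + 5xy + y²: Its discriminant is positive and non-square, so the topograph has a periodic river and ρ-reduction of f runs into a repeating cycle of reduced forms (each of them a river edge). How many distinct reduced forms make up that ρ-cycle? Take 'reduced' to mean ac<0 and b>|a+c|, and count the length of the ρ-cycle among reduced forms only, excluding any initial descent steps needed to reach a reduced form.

D = 37, ⌊√D⌋ = 6
river: ρ → (1,5,-3)
river: ρ → (-3,1,3)
river: ρ → (3,5,-1)
river: ρ → (-1,5,3)
river: ρ → (3,1,-3)
river: ρ → (-3,5,1)
ρ-cycle length = 6 (tail of 0 descent steps not counted)

6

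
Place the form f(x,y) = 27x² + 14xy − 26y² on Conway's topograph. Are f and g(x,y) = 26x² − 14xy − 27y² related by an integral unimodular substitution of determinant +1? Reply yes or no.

D₁ = 3004, D₂ = 3004
river cycle of f (length 52): (-26, 38, 15), (15, 52, -5), (-5, 48, 35), (35, 22, -18), (-18, 50, 7), (7, 48, -25), (-25, 52, 3), (3, 50, -42), (-42, 34, 11), (11, 54, -2), … (42 more)
river cycle of g (length 52): (-27, 14, 26), (26, 38, -15), (-15, 52, 5), (5, 48, -35), (-35, 22, 18), (18, 50, -7), (-7, 48, 25), (25, 52, -3), (-3, 50, 42), (42, 34, -11), … (42 more)
cycles differ ⇒ inequivalent

no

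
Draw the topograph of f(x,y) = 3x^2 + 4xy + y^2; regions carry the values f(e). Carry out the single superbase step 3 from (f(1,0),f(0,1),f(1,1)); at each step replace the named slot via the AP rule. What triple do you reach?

start (3,1,8) = (f(1,0),f(0,1),f(1,1))
replace slot 3: 2·(3+1) − 8 = 0 → (3,1,0)

3,1,0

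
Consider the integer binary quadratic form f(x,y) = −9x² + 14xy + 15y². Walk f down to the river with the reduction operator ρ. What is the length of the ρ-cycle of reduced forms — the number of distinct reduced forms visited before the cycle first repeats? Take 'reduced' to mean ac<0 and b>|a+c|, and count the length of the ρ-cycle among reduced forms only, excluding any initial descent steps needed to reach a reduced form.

D = 736, ⌊√D⌋ = 27
river: ρ → (15,16,-8)
river: ρ → (-8,16,15)
river: ρ → (15,14,-9)
river: ρ → (-9,22,7)
river: ρ → (7,20,-12)
river: ρ → (-12,4,15)
river: ρ → (15,26,-1)
river: ρ → (-1,26,15)
river: ρ → (15,4,-12)
river: ρ → (-12,20,7)
river: ρ → (7,22,-9)
river: ρ → (-9,14,15)
ρ-cycle length = 12 (tail of 0 descent steps not counted)

12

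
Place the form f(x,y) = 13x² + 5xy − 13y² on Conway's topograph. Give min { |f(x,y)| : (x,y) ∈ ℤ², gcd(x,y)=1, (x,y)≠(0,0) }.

river: ρ → (-13,21,5)
river: ρ → (5,19,-17)
river: ρ → (-17,15,7)
river: ρ → (7,13,-19)
river: ρ → (-19,25,1)
river: ρ → (1,25,-19)
river: ρ → (-19,13,7)
river: ρ → (7,15,-17)
river: ρ → (-17,19,5)
river: ρ → (5,21,-13)
river: ρ → (-13,5,13)
river: ρ → (13,21,-5)
river: ρ → (-5,19,17)
river: ρ → (17,15,-7)
river: ρ → (-7,13,19)
river: ρ → (19,25,-1)
river: ρ → (-1,25,19)
river: ρ → (19,13,-7)
river: ρ → (-7,15,17)
river: ρ → (17,19,-5)
river: ρ → (-5,21,13)
river: ρ → (13,5,-13)
closes: descent 0, river 22
min |a| on river = 1

1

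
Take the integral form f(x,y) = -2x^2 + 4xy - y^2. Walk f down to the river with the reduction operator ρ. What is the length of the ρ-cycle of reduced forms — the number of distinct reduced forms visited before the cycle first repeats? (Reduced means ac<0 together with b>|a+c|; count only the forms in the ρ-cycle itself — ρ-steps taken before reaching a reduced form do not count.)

D = 8, ⌊√D⌋ = 2
descent: ρ → (-1,2,1)  [lands on river]
river: ρ → (1,2,-1)
ρ-cycle length = 2 (tail of 1 descent step not counted)

2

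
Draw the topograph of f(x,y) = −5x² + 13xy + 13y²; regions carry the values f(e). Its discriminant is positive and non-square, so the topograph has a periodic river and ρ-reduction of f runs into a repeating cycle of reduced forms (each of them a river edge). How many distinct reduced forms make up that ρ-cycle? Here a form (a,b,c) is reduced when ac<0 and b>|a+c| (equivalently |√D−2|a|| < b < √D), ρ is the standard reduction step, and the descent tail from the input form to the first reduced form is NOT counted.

D = 429, ⌊√D⌋ = 20
river: ρ → (13,13,-5)
river: ρ → (-5,17,7)
river: ρ → (7,11,-11)
river: ρ → (-11,11,7)
river: ρ → (7,17,-5)
river: ρ → (-5,13,13)
ρ-cycle length = 6 (tail of 0 descent steps not counted)

6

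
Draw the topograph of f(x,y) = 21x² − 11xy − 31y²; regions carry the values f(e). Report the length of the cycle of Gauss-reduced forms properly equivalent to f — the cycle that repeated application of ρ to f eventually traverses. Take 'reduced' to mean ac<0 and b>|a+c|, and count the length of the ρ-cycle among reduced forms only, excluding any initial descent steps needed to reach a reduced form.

D = 2725, ⌊√D⌋ = 52
descent: ρ → (-31,11,21)  [lands on river]
river: ρ → (21,31,-21)
river: ρ → (-21,11,31)
river: ρ → (31,51,-1)
river: ρ → (-1,51,31)
river: ρ → (31,11,-21)
river: ρ → (-21,31,21)
river: ρ → (21,11,-31)
river: ρ → (-31,51,1)
river: ρ → (1,51,-31)
ρ-cycle length = 10 (tail of 1 descent step not counted)

10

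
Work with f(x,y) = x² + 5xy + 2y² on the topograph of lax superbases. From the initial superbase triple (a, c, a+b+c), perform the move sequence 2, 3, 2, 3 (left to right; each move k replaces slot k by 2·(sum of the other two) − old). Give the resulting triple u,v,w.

start (1,2,8) = (f(1,0),f(0,1),f(1,1))
replace slot 2: 2·(1+8) − 2 = 16 → (1,16,8)
replace slot 3: 2·(1+16) − 8 = 26 → (1,16,26)
replace slot 2: 2·(1+26) − 16 = 38 → (1,38,26)
replace slot 3: 2·(1+38) − 26 = 52 → (1,38,52)

1,38,52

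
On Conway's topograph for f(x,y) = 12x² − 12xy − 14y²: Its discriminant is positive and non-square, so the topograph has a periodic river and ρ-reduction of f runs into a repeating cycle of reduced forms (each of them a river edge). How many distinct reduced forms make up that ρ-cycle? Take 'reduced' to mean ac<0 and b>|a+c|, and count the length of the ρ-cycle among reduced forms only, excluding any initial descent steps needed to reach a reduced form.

D = 816, ⌊√D⌋ = 28
descent: ρ → (-14,12,12)  [lands on river]
river: ρ → (12,12,-14)
river: ρ → (-14,16,10)
river: ρ → (10,24,-6)
river: ρ → (-6,24,10)
river: ρ → (10,16,-14)
ρ-cycle length = 6 (tail of 1 descent step not counted)

6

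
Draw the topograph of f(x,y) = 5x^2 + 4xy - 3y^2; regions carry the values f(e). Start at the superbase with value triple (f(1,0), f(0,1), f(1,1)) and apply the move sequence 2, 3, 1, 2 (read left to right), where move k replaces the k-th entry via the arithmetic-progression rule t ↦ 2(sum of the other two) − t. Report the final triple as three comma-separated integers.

start (5,-3,6) = (f(1,0),f(0,1),f(1,1))
replace slot 2: 2·(5+6) − (-3) = 25 → (5,25,6)
replace slot 3: 2·(5+25) − 6 = 54 → (5,25,54)
replace slot 1: 2·(25+54) − 5 = 153 → (153,25,54)
replace slot 2: 2·(153+54) − 25 = 389 → (153,389,54)

153,389,54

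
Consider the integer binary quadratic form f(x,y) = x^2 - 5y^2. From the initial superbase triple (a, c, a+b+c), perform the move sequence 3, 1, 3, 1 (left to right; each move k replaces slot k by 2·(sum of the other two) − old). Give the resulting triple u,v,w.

start (1,-5,-4) = (f(1,0),f(0,1),f(1,1))
replace slot 3: 2·(1+(-5)) − (-4) = -4 → (1,-5,-4)
replace slot 1: 2·((-5)+(-4)) − 1 = -19 → (-19,-5,-4)
replace slot 3: 2·((-19)+(-5)) − (-4) = -44 → (-19,-5,-44)
replace slot 1: 2·((-5)+(-44)) − (-19) = -79 → (-79,-5,-44)

-79,-5,-44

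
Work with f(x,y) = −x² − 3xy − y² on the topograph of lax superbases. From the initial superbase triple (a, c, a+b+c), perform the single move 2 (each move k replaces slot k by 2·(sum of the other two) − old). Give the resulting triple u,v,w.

start (-1,-1,-5) = (f(1,0),f(0,1),f(1,1))
replace slot 2: 2·((-1)+(-5)) − (-1) = -11 → (-1,-11,-5)

-1,-11,-5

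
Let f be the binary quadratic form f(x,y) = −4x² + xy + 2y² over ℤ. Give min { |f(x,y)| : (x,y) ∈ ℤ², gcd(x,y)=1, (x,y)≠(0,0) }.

descent: ρ → (2,3,-3)  [lands on river]
river: ρ → (-3,3,2)
river: ρ → (2,5,-1)
river: ρ → (-1,5,2)
closes: descent 1, river 4
min |a| on river = 1

1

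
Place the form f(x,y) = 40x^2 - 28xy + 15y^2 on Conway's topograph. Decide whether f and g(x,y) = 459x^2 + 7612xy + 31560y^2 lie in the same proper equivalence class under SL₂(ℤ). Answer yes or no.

D₁ = -1616, D₂ = -1616
f: flip: (40,-28,15)→(15,28,40)
f: translate: b→-2 (≡28 mod 30), so (15,28,40)→(15,-2,27)
f: reduced (well bottom): (15,-2,27) with a≤c, −a<b≤a
g: translate: b→268 (≡7612 mod 918), so (459,7612,31560)→(459,268,40)
g: flip: (459,268,40)→(40,-268,459)
g: translate: b→-28 (≡-268 mod 80), so (40,-268,459)→(40,-28,15)
g: flip: (40,-28,15)→(15,28,40)
g: translate: b→-2 (≡28 mod 30), so (15,28,40)→(15,-2,27)
g: reduced (well bottom): (15,-2,27) with a≤c, −a<b≤a
reduced forms (15, -2, 27) vs (15, -2, 27) ⇒ equivalent

yes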